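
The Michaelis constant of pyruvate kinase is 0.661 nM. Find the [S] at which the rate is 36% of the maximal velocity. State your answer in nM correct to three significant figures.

0.372 nM

v/Vmax = [S]/(Km+[S]) = 0.36, so [S] = Km·0.36/(1 − 0.36) = 0.661 × 0.5625.
[S] = 0.372 nM.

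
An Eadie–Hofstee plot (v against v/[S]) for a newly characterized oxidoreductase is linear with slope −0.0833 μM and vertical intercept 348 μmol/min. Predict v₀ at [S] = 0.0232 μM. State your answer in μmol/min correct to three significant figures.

75.8 μmol/min

In the Eadie–Hofstee form v = Vmax − Km·(v/[S]), the slope is −Km and the intercept is Vmax, so Km = 0.0833 μM and Vmax = 348 μmol/min.
v = 348 × 0.0232/(0.0833 + 0.0232) = 75.8 μmol/min.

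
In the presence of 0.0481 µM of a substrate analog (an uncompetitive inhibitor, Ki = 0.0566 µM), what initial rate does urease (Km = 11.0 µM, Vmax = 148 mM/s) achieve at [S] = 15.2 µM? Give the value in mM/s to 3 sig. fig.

α = 1 + [I]/Ki = 1 + 0.0481/0.0566 = 1.850.
For an uncompetitive inhibitor, both parameters are divided by α, giving Vmax/α and Km/α: Km,app = 5.95 µM, Vmax,app = 80.0 mM/s.
v = Vmax,app·[S]/(Km,app + [S]) = 80.0 × 15.2/(5.95 + 15.2) = 57.5 mM/s.

57.5 mM/s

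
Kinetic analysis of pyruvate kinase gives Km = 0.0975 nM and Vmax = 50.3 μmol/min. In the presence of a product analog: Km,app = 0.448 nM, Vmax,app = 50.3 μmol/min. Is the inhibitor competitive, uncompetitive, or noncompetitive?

competitive

Km increases (0.0975 → 0.448 nM) while Vmax is unchanged — the hallmark of competitive inhibition.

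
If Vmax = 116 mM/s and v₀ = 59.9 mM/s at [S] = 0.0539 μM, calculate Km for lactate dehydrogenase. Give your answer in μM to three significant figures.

0.0505 μM

From v = Vmax[S]/(Km+[S]), Km = [S](Vmax − v)/v.
Km = 0.0539 × (116 − 59.9) / 59.9 = 3.024/59.9 = 0.0505 μM.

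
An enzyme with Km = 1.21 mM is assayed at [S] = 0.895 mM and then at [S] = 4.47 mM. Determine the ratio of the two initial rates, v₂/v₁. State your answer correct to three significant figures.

1.85

The fractional saturations are [S]/(Km+[S]) = 0.895/2.105 = 0.4252 and 4.47/5.680 = 0.7870.
v₂/v₁ is just their ratio: 0.7870/0.4252 = 1.85.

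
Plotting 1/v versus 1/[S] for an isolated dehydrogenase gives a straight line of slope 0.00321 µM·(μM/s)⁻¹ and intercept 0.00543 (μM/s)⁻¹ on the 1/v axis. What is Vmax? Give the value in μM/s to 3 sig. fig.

184 μM/s

The y-intercept of a Lineweaver–Burk plot equals 1/Vmax, so Vmax = 1/0.00543 = 184 μM/s.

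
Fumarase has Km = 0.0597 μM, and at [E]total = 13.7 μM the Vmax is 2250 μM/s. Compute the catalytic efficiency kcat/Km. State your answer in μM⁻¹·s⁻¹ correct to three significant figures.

2750 μM⁻¹·s⁻¹

kcat = Vmax/[E]total = 2250/13.7 = 164 s⁻¹.
kcat/Km = 164/0.0597 = 2750 μM⁻¹·s⁻¹.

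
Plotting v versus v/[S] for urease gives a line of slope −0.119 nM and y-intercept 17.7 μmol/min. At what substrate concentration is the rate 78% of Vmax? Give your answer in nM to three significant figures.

0.422 nM

The Eadie–Hofstee slope gives Km = 0.119 nM (slope = −Km).
v/Vmax = [S]/(Km+[S]) = 0.78 ⇒ [S] = Km·0.78/(1−0.78) = 0.119 × 3.545 = 0.422 nM.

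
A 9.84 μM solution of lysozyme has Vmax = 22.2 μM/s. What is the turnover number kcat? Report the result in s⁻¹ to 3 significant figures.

2.26 s⁻¹

kcat = Vmax/[E]total = 22.2 μM/s / 9.84 μM = 2.26 s⁻¹.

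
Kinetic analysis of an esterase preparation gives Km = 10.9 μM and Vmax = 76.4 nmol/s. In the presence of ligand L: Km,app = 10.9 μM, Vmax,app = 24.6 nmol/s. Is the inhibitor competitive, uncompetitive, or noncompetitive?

Vmax decreases (76.4 → 24.6 nmol/s) while Km is unchanged — pure noncompetitive inhibition.

noncompetitive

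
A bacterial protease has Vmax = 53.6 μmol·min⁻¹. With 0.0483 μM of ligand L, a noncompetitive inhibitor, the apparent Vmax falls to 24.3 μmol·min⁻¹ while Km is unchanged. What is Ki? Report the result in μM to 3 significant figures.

0.0401 μM

Noncompetitive: Vmax,app = Vmax/α with α = 1 + [I]/Ki.
α = Vmax/Vmax,app = 53.6/24.3 = 2.206.
Since α = 1 + [I]/Ki, [I]/Ki = 2.206 − 1 = 1.206 and Ki = 0.0483/1.206 = 0.0401 μM.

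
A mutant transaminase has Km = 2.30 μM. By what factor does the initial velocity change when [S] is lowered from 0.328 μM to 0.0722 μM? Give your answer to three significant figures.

0.244

The fractional saturations are [S]/(Km+[S]) = 0.328/2.628 = 0.1248 and 0.0722/2.372 = 0.03044.
v₂/v₁ is just their ratio: 0.03044/0.1248 = 0.244.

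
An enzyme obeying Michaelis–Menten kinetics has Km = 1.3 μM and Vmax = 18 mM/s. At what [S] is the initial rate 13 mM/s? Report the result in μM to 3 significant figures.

Rearranging v = Vmax[S]/(Km+[S]) gives [S] = Km·v/(Vmax − v).
[S] = 1.3 × 13 / (18 − 13) = 16.90/5.000 = 3.38 μM.

3.38 μM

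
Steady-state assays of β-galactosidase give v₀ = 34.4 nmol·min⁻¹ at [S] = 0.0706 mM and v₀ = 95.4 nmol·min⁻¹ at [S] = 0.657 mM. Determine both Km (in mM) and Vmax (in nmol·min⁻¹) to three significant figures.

Km = 0.178 mM; Vmax = 121 nmol·min⁻¹

From v = Vmax[S]/(Km+[S]), each point gives Vmax = v(Km+[S])/[S].
Equating: 34.4(Km+0.0706)/0.0706 = 95.4(Km+0.657)/0.657.
487.3·Km + 34.4 = 145.2·Km + 95.4, so (487.3 − 145.2)·Km = 95.4 − 34.4.
Km = 61.00/342.0 = 0.178 mM; then Vmax = 34.4(0.178+0.0706)/0.0706 = 121 nmol·min⁻¹.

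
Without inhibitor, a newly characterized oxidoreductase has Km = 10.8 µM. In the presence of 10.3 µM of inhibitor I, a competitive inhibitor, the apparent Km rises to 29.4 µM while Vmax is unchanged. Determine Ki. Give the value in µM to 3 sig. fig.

5.98 µM

Competitive: Km,app = α·Km with α = 1 + [I]/Ki.
α = Km,app/Km = 29.4/10.8 = 2.722.
Ki = [I]/(α − 1) = 10.3/1.722 = 5.98 µM.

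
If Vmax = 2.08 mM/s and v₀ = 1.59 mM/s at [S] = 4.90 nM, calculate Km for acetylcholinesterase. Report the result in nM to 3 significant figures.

From v = Vmax[S]/(Km+[S]), Km = [S](Vmax − v)/v.
Km = 4.90 × (2.08 − 1.59) / 1.59 = 2.401/1.59 = 1.51 nM.

1.51 nM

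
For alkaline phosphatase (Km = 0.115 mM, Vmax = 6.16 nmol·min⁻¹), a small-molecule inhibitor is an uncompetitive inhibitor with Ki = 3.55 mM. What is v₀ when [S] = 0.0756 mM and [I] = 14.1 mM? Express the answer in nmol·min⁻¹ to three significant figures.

α = 1 + [I]/Ki = 1 + 14.1/3.55 = 4.972.
For an uncompetitive inhibitor, both parameters are divided by α, giving Vmax/α and Km/α: Km,app = 0.0231 mM, Vmax,app = 1.24 nmol·min⁻¹.
v = Vmax,app·[S]/(Km,app + [S]) = 1.24 × 0.0756/(0.0231 + 0.0756) = 0.949 nmol·min⁻¹.

0.949 nmol·min⁻¹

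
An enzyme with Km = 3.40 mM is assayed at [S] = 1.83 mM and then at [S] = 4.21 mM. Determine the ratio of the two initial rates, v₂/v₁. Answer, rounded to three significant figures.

1.58

Since Vmax cancels, v₂/v₁ = [S]₂(Km+[S]₁) / [S]₁(Km+[S]₂).
= 4.21×(3.40+1.83) / (1.83×(3.40+4.21)) = 22.02/13.93 = 1.58.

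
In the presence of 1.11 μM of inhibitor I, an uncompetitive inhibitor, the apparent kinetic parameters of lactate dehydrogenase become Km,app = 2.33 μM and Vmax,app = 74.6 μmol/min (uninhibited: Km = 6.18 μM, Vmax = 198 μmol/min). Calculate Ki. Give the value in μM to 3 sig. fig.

0.671 μM

Uncompetitive: Vmax,app = Vmax/α (and Km,app = Km/α) with α = 1 + [I]/Ki.
α = Vmax/Vmax,app = 198/74.6 = 2.654.
Ki = [I]/(α − 1) = 1.11/1.654 = 0.671 μM.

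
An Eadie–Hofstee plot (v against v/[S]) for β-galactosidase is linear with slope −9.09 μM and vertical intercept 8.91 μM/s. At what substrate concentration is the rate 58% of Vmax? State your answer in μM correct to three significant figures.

12.6 μM

The Eadie–Hofstee slope gives Km = 9.09 μM (slope = −Km).
v/Vmax = [S]/(Km+[S]) = 0.58 ⇒ [S] = Km·0.58/(1−0.58) = 9.09 × 1.381 = 12.6 μM.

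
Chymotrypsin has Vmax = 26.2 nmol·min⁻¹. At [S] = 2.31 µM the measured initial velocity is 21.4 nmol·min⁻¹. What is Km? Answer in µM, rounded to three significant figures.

0.518 µM

v/Vmax = 21.4/26.2 = 0.8168 = [S]/(Km+[S]).
So Km + [S] = [S]/0.8168 = 2.828 µM, giving Km = 2.828 − 2.31 = 0.518 µM.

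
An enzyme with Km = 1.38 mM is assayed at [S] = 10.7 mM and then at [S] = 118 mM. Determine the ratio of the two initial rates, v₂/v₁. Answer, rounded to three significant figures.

Since Vmax cancels, v₂/v₁ = [S]₂(Km+[S]₁) / [S]₁(Km+[S]₂).
= 118×(1.38+10.7) / (10.7×(1.38+118)) = 1425/1277 = 1.12.

1.12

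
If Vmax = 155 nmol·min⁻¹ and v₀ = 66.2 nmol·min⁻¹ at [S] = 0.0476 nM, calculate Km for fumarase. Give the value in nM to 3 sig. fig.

From v = Vmax[S]/(Km+[S]), Km = [S](Vmax − v)/v.
Km = 0.0476 × (155 − 66.2) / 66.2 = 4.227/66.2 = 0.0639 nM.

0.0639 nM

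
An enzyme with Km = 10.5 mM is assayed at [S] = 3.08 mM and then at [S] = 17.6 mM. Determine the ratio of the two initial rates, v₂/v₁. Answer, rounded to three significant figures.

The fractional saturations are [S]/(Km+[S]) = 3.08/13.58 = 0.2268 and 17.6/28.10 = 0.6263.
v₂/v₁ is just their ratio: 0.6263/0.2268 = 2.76.

2.76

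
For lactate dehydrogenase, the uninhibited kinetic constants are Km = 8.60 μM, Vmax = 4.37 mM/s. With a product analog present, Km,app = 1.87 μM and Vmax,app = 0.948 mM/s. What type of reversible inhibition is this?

uncompetitive

Both Km and Vmax decrease by the same factor (~4.61-fold) — characteristic of uncompetitive inhibition.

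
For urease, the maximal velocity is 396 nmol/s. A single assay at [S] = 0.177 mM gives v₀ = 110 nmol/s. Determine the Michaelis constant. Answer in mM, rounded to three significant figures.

0.460 mM

From v = Vmax[S]/(Km+[S]), Km = [S](Vmax − v)/v.
Km = 0.177 × (396 − 110) / 110 = 50.62/110 = 0.460 mM.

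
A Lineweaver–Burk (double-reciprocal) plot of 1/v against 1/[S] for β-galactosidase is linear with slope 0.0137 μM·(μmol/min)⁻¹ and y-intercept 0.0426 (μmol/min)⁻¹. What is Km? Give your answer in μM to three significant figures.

y-intercept = 1/Vmax ⇒ Vmax = 23.5 μmol/min; slope = Km/Vmax ⇒ Km = slope × Vmax.
Km = 0.0137 × 23.5 = 0.322 μM.

0.322 μM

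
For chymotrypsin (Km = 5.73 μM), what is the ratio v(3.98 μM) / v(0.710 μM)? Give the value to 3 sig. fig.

3.72

Since Vmax cancels, v₂/v₁ = [S]₂(Km+[S]₁) / [S]₁(Km+[S]₂).
= 3.98×(5.73+0.710) / (0.710×(5.73+3.98)) = 25.63/6.894 = 3.72.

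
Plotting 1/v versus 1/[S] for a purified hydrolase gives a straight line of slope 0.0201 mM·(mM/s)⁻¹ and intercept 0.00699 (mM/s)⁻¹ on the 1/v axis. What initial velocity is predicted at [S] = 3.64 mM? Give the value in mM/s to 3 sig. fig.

The y-intercept is 1/Vmax, so Vmax = 1/0.00699 = 143 mM/s.
The slope is Km/Vmax, so Km = 0.0201 × 143 = 2.88 mM.
Then v = 143 × 3.64/(2.88 + 3.64) = 79.9 mM/s.

79.9 mM/s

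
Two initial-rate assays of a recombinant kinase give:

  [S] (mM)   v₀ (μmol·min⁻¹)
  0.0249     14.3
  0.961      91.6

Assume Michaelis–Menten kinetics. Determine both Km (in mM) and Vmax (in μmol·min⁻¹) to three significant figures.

Km = 0.161 mM; Vmax = 107 μmol·min⁻¹

In reciprocal form, 1/v = (Km/Vmax)·(1/[S]) + 1/Vmax. The two points give (1/[S], 1/v) = (40.16, 0.06993) and (1.041, 0.01092).
Slope = (0.06993 − 0.01092)/(40.16 − 1.041) = 0.001509; intercept = 0.06993 − 0.001509×40.16 = 0.009347.
Vmax = 1/intercept = 107 μmol·min⁻¹; Km = slope × Vmax = 0.001509 × 107 = 0.161 mM.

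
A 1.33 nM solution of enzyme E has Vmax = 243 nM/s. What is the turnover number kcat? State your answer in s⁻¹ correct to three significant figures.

kcat = Vmax/[E]total = 243 nM/s / 1.33 nM = 183 s⁻¹.

183 s⁻¹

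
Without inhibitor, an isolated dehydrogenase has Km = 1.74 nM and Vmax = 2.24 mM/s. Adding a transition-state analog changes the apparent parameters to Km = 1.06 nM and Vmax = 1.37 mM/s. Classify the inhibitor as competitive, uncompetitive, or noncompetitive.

uncompetitive

Both Km and Vmax decrease by the same factor (~1.64-fold) — characteristic of uncompetitive inhibition.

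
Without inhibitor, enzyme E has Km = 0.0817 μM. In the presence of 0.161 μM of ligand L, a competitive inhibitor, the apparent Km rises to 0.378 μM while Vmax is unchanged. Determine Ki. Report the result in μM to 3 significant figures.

0.0444 μM

Competitive: Km,app = α·Km with α = 1 + [I]/Ki.
α = Km,app/Km = 0.378/0.0817 = 4.627.
Since α = 1 + [I]/Ki, [I]/Ki = 4.627 − 1 = 3.627 and Ki = 0.161/3.627 = 0.0444 μM.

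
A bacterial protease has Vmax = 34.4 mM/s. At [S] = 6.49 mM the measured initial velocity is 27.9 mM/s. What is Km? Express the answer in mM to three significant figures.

1.51 mM

From v = Vmax[S]/(Km+[S]), Km = [S](Vmax − v)/v.
Km = 6.49 × (34.4 − 27.9) / 27.9 = 42.18/27.9 = 1.51 mM.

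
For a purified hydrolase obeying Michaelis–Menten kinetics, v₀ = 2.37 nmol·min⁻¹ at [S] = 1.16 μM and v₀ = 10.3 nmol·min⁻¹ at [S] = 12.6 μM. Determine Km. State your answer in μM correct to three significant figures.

In reciprocal form, 1/v = (Km/Vmax)·(1/[S]) + 1/Vmax. The two points give (1/[S], 1/v) = (0.8621, 0.4219) and (0.07937, 0.09709).
Slope = (0.4219 − 0.09709)/(0.8621 − 0.07937) = 0.4150; intercept = 0.4219 − 0.4150×0.8621 = 0.06415.
Vmax = 1/intercept = 15.6 nmol·min⁻¹; Km = slope × Vmax = 0.4150 × 15.6 = 6.47 μM.

6.47 μM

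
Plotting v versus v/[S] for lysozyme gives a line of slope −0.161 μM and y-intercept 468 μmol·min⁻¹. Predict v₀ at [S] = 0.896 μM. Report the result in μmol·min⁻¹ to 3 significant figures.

397 μmol·min⁻¹

In the Eadie–Hofstee form v = Vmax − Km·(v/[S]), the slope is −Km and the intercept is Vmax, so Km = 0.161 μM and Vmax = 468 μmol·min⁻¹.
v = 468 × 0.896/(0.161 + 0.896) = 397 μmol·min⁻¹.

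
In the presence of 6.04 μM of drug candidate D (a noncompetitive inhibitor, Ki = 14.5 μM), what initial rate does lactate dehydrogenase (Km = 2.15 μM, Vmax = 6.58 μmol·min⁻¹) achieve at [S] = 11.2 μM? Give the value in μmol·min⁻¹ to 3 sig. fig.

α = 1 + [I]/Ki = 1 + 6.04/14.5 = 1.417.
For a noncompetitive inhibitor, Vmax is reduced to Vmax/α while Km is unchanged: Km,app = 2.15 μM, Vmax,app = 4.65 μmol·min⁻¹.
v = Vmax,app·[S]/(Km,app + [S]) = 4.65 × 11.2/(2.15 + 11.2) = 3.90 μmol·min⁻¹.

3.90 μmol·min⁻¹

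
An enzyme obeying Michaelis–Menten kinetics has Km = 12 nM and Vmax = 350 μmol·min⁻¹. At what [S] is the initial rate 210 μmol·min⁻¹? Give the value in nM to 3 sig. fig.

The required fractional saturation is v/Vmax = 210/350 = 0.6000.
Then [S]/(Km+[S]) = 0.6000 ⇒ [S] = 12 × 0.6000/(1 − 0.6000) = 18.0 nM.

18.0 nM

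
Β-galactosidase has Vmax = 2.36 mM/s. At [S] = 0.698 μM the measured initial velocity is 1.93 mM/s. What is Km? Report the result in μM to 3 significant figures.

0.156 μM

v/Vmax = 1.93/2.36 = 0.8178 = [S]/(Km+[S]).
So Km + [S] = [S]/0.8178 = 0.8535 μM, giving Km = 0.8535 − 0.698 = 0.156 μM.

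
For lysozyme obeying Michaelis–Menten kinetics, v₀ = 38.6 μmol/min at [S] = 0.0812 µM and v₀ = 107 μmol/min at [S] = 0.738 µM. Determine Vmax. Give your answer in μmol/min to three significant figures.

From v = Vmax[S]/(Km+[S]), each point gives Vmax = v(Km+[S])/[S].
Equating: 38.6(Km+0.0812)/0.0812 = 107(Km+0.738)/0.738.
475.4·Km + 38.6 = 145.0·Km + 107, so (475.4 − 145.0)·Km = 107 − 38.6.
Km = 68.40/330.4 = 0.207 µM; then Vmax = 38.6(0.207+0.0812)/0.0812 = 137 μmol/min.

137 μmol/min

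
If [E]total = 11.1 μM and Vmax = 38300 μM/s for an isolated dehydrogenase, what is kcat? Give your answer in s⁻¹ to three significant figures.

kcat = Vmax/[E]total = 38300 μM/s / 11.1 μM = 3450 s⁻¹.

3450 s⁻¹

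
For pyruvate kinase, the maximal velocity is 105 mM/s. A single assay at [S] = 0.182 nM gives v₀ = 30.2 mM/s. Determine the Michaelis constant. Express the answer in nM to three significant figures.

v/Vmax = 30.2/105 = 0.2876 = [S]/(Km+[S]).
So Km + [S] = [S]/0.2876 = 0.6328 nM, giving Km = 0.6328 − 0.182 = 0.451 nM.

0.451 nM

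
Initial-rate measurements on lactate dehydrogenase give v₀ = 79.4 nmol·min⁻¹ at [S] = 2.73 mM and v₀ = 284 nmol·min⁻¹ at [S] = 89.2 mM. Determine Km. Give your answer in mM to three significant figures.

From v = Vmax[S]/(Km+[S]), each point gives Vmax = v(Km+[S])/[S].
Equating: 79.4(Km+2.73)/2.73 = 284(Km+89.2)/89.2.
29.08·Km + 79.4 = 3.184·Km + 284, so (29.08 − 3.184)·Km = 284 − 79.4.
Km = 204.6/25.90 = 7.90 mM; then Vmax = 79.4(7.90+2.73)/2.73 = 309 nmol·min⁻¹.

7.90 mM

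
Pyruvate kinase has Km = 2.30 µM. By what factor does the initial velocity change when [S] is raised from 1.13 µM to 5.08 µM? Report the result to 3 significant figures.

2.09

Since Vmax cancels, v₂/v₁ = [S]₂(Km+[S]₁) / [S]₁(Km+[S]₂).
= 5.08×(2.30+1.13) / (1.13×(2.30+5.08)) = 17.42/8.339 = 2.09.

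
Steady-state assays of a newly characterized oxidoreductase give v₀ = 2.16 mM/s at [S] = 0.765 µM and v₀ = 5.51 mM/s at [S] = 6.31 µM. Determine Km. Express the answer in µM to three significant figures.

From v = Vmax[S]/(Km+[S]), each point gives Vmax = v(Km+[S])/[S].
Equating: 2.16(Km+0.765)/0.765 = 5.51(Km+6.31)/6.31.
2.824·Km + 2.16 = 0.8732·Km + 5.51, so (2.824 − 0.8732)·Km = 5.51 − 2.16.
Km = 3.350/1.950 = 1.72 µM; then Vmax = 2.16(1.72+0.765)/0.765 = 7.01 mM/s.

1.72 µM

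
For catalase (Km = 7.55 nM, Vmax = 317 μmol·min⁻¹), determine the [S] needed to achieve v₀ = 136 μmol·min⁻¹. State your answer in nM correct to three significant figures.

5.67 nM

The required fractional saturation is v/Vmax = 136/317 = 0.4290.
Then [S]/(Km+[S]) = 0.4290 ⇒ [S] = 7.55 × 0.4290/(1 − 0.4290) = 5.67 nM.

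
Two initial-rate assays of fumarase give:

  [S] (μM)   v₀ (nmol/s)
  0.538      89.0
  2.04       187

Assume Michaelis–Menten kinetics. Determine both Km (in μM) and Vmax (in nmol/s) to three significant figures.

From v = Vmax[S]/(Km+[S]), each point gives Vmax = v(Km+[S])/[S].
Equating: 89.0(Km+0.538)/0.538 = 187(Km+2.04)/2.04.
165.4·Km + 89.0 = 91.67·Km + 187, so (165.4 − 91.67)·Km = 187 − 89.0.
Km = 98.00/73.76 = 1.33 μM; then Vmax = 89.0(1.33+0.538)/0.538 = 309 nmol/s.

Km = 1.33 μM; Vmax = 309 nmol/s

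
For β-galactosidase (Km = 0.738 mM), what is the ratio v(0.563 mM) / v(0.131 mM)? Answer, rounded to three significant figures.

2.87

The fractional saturations are [S]/(Km+[S]) = 0.131/0.8690 = 0.1507 and 0.563/1.301 = 0.4327.
v₂/v₁ is just their ratio: 0.4327/0.1507 = 2.87.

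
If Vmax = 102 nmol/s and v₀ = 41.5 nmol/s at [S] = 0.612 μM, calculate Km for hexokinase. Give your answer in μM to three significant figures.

0.892 μM

From v = Vmax[S]/(Km+[S]), Km = [S](Vmax − v)/v.
Km = 0.612 × (102 − 41.5) / 41.5 = 37.03/41.5 = 0.892 μM.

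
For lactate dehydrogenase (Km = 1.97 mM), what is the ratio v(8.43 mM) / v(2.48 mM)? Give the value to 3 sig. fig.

The fractional saturations are [S]/(Km+[S]) = 2.48/4.450 = 0.5573 and 8.43/10.40 = 0.8106.
v₂/v₁ is just their ratio: 0.8106/0.5573 = 1.45.

1.45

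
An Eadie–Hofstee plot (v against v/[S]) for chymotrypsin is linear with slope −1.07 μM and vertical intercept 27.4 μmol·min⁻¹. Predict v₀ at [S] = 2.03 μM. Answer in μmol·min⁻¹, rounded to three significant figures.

17.9 μmol·min⁻¹

In the Eadie–Hofstee form v = Vmax − Km·(v/[S]), the slope is −Km and the intercept is Vmax, so Km = 1.07 μM and Vmax = 27.4 μmol·min⁻¹.
v = 27.4 × 2.03/(1.07 + 2.03) = 17.9 μmol·min⁻¹.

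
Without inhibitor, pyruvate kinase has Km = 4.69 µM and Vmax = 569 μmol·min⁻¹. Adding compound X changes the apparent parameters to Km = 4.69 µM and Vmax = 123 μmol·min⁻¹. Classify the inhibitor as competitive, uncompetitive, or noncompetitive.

Vmax decreases (569 → 123 μmol·min⁻¹) while Km is unchanged — pure noncompetitive inhibition.

noncompetitive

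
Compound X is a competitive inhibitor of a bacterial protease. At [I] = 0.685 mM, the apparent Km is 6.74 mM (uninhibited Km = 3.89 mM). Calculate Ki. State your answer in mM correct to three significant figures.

Competitive: Km,app = α·Km with α = 1 + [I]/Ki.
α = Km,app/Km = 6.74/3.89 = 1.733.
Ki = [I]/(α − 1) = 0.685/0.7326 = 0.935 mM.

0.935 mM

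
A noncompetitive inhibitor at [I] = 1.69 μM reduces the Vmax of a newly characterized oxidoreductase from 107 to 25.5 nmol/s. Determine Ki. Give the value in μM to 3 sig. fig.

Noncompetitive: Vmax,app = Vmax/α with α = 1 + [I]/Ki.
α = Vmax/Vmax,app = 107/25.5 = 4.196.
Since α = 1 + [I]/Ki, [I]/Ki = 4.196 − 1 = 3.196 and Ki = 1.69/3.196 = 0.529 μM.

0.529 μM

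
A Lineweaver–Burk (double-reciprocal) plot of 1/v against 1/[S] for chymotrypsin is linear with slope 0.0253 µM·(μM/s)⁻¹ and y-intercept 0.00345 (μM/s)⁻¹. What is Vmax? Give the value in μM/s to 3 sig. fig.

The y-intercept of a Lineweaver–Burk plot equals 1/Vmax, so Vmax = 1/0.00345 = 290 μM/s.

290 μM/s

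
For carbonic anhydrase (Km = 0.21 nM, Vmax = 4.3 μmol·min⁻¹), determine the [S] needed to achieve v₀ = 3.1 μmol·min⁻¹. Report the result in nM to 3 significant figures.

0.543 nM

The required fractional saturation is v/Vmax = 3.1/4.3 = 0.7209.
Then [S]/(Km+[S]) = 0.7209 ⇒ [S] = 0.21 × 0.7209/(1 − 0.7209) = 0.543 nM.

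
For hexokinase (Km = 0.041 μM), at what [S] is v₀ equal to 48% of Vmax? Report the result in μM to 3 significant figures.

0.0378 μM

v/Vmax = [S]/(Km+[S]) = 0.48, so [S] = Km·0.48/(1 − 0.48) = 0.041 × 0.9231.
[S] = 0.0378 μM.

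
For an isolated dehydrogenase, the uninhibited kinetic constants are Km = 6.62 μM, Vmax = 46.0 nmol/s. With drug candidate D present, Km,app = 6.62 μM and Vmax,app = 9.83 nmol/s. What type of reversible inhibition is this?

Vmax decreases (46.0 → 9.83 nmol/s) while Km is unchanged — pure noncompetitive inhibition.

noncompetitive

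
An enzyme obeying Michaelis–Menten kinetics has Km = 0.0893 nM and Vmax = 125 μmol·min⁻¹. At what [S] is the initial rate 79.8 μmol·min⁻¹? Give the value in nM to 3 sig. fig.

0.158 nM

The required fractional saturation is v/Vmax = 79.8/125 = 0.6384.
Then [S]/(Km+[S]) = 0.6384 ⇒ [S] = 0.0893 × 0.6384/(1 − 0.6384) = 0.158 nM.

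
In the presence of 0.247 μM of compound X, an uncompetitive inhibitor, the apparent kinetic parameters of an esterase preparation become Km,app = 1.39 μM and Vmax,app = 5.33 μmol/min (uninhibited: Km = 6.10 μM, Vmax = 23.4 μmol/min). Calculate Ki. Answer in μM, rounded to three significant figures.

0.0729 μM

Uncompetitive: Vmax,app = Vmax/α (and Km,app = Km/α) with α = 1 + [I]/Ki.
α = Vmax/Vmax,app = 23.4/5.33 = 4.390.
Since α = 1 + [I]/Ki, [I]/Ki = 4.390 − 1 = 3.390 and Ki = 0.247/3.390 = 0.0729 μM.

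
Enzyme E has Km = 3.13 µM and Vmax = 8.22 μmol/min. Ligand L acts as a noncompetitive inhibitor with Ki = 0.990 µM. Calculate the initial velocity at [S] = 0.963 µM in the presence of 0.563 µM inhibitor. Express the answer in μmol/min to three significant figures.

With α = 1 + [I]/Ki = 1 + 0.563/0.990 = 1.569, the noncompetitive rate law is v = (Vmax/α)·[S] / (Km + [S]).
v = (8.22/1.569)×0.963 / (3.13 + 0.963) = 5.046/4.093 = 1.23 μmol/min.

1.23 μmol/min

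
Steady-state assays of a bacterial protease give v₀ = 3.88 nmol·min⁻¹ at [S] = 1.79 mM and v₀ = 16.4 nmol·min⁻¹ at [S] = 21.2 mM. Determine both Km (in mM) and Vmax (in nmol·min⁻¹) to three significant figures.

From v = Vmax[S]/(Km+[S]), each point gives Vmax = v(Km+[S])/[S].
Equating: 3.88(Km+1.79)/1.79 = 16.4(Km+21.2)/21.2.
2.168·Km + 3.88 = 0.7736·Km + 16.4, so (2.168 − 0.7736)·Km = 16.4 − 3.88.
Km = 12.52/1.394 = 8.98 mM; then Vmax = 3.88(8.98+1.79)/1.79 = 23.3 nmol·min⁻¹.

Km = 8.98 mM; Vmax = 23.3 nmol·min⁻¹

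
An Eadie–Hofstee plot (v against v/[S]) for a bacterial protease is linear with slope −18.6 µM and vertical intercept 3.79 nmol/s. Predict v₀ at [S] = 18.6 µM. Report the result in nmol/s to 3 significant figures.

In the Eadie–Hofstee form v = Vmax − Km·(v/[S]), the slope is −Km and the intercept is Vmax, so Km = 18.6 µM and Vmax = 3.79 nmol/s.
v = 3.79 × 18.6/(18.6 + 18.6) = 1.89 nmol/s.

1.89 nmol/s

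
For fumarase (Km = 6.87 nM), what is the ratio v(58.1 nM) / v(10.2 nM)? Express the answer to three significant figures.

The fractional saturations are [S]/(Km+[S]) = 10.2/17.07 = 0.5975 and 58.1/64.97 = 0.8943.
v₂/v₁ is just their ratio: 0.8943/0.5975 = 1.50.

1.50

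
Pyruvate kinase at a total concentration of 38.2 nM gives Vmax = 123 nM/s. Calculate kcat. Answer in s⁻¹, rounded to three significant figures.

3.22 s⁻¹

kcat = Vmax/[E]total = 123 nM/s / 38.2 nM = 3.22 s⁻¹.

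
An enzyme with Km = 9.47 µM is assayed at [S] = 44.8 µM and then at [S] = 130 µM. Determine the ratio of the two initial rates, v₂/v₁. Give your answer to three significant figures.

1.13

Since Vmax cancels, v₂/v₁ = [S]₂(Km+[S]₁) / [S]₁(Km+[S]₂).
= 130×(9.47+44.8) / (44.8×(9.47+130)) = 7055/6248 = 1.13.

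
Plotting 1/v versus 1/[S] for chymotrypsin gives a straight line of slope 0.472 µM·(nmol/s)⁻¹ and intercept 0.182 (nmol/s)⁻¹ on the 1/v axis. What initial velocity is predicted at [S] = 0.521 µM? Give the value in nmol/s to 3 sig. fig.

0.919 nmol/s

The y-intercept is 1/Vmax, so Vmax = 1/0.182 = 5.49 nmol/s.
The slope is Km/Vmax, so Km = 0.472 × 5.49 = 2.59 µM.
Then v = 5.49 × 0.521/(2.59 + 0.521) = 0.919 nmol/s.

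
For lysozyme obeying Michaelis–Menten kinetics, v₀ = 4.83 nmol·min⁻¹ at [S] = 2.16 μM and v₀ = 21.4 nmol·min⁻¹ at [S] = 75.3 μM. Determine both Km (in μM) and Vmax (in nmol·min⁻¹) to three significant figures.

Km = 8.49 μM; Vmax = 23.8 nmol·min⁻¹

In reciprocal form, 1/v = (Km/Vmax)·(1/[S]) + 1/Vmax. The two points give (1/[S], 1/v) = (0.4630, 0.2070) and (0.01328, 0.04673).
Slope = (0.2070 − 0.04673)/(0.4630 − 0.01328) = 0.3565; intercept = 0.2070 − 0.3565×0.4630 = 0.04199.
Vmax = 1/intercept = 23.8 nmol·min⁻¹; Km = slope × Vmax = 0.3565 × 23.8 = 8.49 μM.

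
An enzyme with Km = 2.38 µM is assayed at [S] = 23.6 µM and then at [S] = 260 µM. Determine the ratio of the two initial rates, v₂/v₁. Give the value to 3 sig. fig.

1.09

The fractional saturations are [S]/(Km+[S]) = 23.6/25.98 = 0.9084 and 260/262.4 = 0.9909.
v₂/v₁ is just their ratio: 0.9909/0.9084 = 1.09.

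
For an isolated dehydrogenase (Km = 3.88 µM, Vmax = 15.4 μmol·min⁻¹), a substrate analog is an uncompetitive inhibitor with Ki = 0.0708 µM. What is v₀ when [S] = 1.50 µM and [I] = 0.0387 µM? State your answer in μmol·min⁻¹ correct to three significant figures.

With α = 1 + [I]/Ki = 1 + 0.0387/0.0708 = 1.547, the uncompetitive rate law is v = (Vmax/α)·[S] / (Km/α + [S]).
v = (15.4/1.547)×1.50 / (3.88/1.547 + 1.50) = 14.94/4.009 = 3.73 μmol·min⁻¹.

3.73 μmol·min⁻¹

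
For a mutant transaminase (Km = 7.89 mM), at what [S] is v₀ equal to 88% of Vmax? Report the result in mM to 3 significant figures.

v/Vmax = [S]/(Km+[S]) = 0.88, so [S] = Km·0.88/(1 − 0.88) = 7.89 × 7.333.
[S] = 57.9 mM.

57.9 mM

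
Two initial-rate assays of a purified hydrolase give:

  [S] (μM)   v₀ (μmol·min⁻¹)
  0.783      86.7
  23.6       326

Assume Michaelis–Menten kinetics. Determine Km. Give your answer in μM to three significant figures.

2.47 μM

From v = Vmax[S]/(Km+[S]), each point gives Vmax = v(Km+[S])/[S].
Equating: 86.7(Km+0.783)/0.783 = 326(Km+23.6)/23.6.
110.7·Km + 86.7 = 13.81·Km + 326, so (110.7 − 13.81)·Km = 326 − 86.7.
Km = 239.3/96.91 = 2.47 μM; then Vmax = 86.7(2.47+0.783)/0.783 = 360 μmol·min⁻¹.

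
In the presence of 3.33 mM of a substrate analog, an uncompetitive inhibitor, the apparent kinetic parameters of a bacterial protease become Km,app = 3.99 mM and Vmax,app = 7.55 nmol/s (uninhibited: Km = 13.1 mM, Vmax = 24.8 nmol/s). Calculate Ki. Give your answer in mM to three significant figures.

Uncompetitive: Vmax,app = Vmax/α (and Km,app = Km/α) with α = 1 + [I]/Ki.
α = Vmax/Vmax,app = 24.8/7.55 = 3.285.
Ki = [I]/(α − 1) = 3.33/2.285 = 1.46 mM.

1.46 mM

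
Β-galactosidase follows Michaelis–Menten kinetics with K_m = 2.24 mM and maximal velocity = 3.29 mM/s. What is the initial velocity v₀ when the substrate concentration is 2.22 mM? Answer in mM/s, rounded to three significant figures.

v = Vmax·[S]/(Km + [S]) = 3.29 × 2.22 / (2.24 + 2.22)
  = 7.304 / 4.460 = 1.64 mM/s.

1.64 mM/s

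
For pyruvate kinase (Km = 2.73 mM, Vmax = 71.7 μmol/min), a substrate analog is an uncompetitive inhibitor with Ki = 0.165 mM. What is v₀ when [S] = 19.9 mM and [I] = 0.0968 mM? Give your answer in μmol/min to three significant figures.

41.6 μmol/min

α = 1 + [I]/Ki = 1 + 0.0968/0.165 = 1.587.
For an uncompetitive inhibitor, both parameters are divided by α, giving Vmax/α and Km/α: Km,app = 1.72 mM, Vmax,app = 45.2 μmol/min.
v = Vmax,app·[S]/(Km,app + [S]) = 45.2 × 19.9/(1.72 + 19.9) = 41.6 μmol/min.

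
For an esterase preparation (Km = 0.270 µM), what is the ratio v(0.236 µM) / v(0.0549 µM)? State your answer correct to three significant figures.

2.76

The fractional saturations are [S]/(Km+[S]) = 0.0549/0.3249 = 0.1690 and 0.236/0.5060 = 0.4664.
v₂/v₁ is just their ratio: 0.4664/0.1690 = 2.76.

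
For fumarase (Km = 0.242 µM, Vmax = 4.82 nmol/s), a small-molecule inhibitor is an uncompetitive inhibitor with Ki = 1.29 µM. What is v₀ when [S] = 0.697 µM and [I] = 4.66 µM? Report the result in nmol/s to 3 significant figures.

0.972 nmol/s

α = 1 + [I]/Ki = 1 + 4.66/1.29 = 4.612.
For an uncompetitive inhibitor, both parameters are divided by α, giving Vmax/α and Km/α: Km,app = 0.0525 µM, Vmax,app = 1.05 nmol/s.
v = Vmax,app·[S]/(Km,app + [S]) = 1.05 × 0.697/(0.0525 + 0.697) = 0.972 nmol/s.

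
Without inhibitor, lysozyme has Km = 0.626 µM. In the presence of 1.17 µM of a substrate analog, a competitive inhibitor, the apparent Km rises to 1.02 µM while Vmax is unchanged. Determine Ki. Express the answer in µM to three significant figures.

1.86 µM

Competitive: Km,app = α·Km with α = 1 + [I]/Ki.
α = Km,app/Km = 1.02/0.626 = 1.629.
Since α = 1 + [I]/Ki, [I]/Ki = 1.629 − 1 = 0.6294 and Ki = 1.17/0.6294 = 1.86 µM.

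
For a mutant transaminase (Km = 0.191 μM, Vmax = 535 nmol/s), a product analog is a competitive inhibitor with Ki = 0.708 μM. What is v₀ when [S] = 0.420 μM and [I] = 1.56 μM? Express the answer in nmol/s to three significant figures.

218 nmol/s

α = 1 + [I]/Ki = 1 + 1.56/0.708 = 3.203.
For a competitive inhibitor, Vmax is unchanged and the apparent Km becomes α·Km: Km,app = 0.612 μM, Vmax,app = 535 nmol/s.
v = Vmax,app·[S]/(Km,app + [S]) = 535 × 0.420/(0.612 + 0.420) = 218 nmol/s.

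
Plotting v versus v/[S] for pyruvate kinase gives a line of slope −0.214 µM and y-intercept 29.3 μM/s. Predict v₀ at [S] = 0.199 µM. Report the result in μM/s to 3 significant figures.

In the Eadie–Hofstee form v = Vmax − Km·(v/[S]), the slope is −Km and the intercept is Vmax, so Km = 0.214 µM and Vmax = 29.3 μM/s.
v = 29.3 × 0.199/(0.214 + 0.199) = 14.1 μM/s.

14.1 μM/s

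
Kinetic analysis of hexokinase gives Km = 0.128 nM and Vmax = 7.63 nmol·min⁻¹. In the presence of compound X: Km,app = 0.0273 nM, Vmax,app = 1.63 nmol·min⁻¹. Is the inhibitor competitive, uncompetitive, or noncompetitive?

uncompetitive

Both Km and Vmax decrease by the same factor (~4.69-fold) — characteristic of uncompetitive inhibition.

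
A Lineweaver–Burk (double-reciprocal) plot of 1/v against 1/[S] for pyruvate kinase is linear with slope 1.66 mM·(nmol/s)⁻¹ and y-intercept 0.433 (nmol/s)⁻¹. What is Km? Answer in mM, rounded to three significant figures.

y-intercept = 1/Vmax ⇒ Vmax = 2.31 nmol/s; slope = Km/Vmax ⇒ Km = slope × Vmax.
Km = 1.66 × 2.31 = 3.83 mM.

3.83 mM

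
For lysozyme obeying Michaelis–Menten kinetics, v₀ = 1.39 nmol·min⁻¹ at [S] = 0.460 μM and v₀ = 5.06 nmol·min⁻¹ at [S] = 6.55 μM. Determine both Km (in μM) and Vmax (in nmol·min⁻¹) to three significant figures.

Km = 1.63 μM; Vmax = 6.32 nmol·min⁻¹

In reciprocal form, 1/v = (Km/Vmax)·(1/[S]) + 1/Vmax. The two points give (1/[S], 1/v) = (2.174, 0.7194) and (0.1527, 0.1976).
Slope = (0.7194 − 0.1976)/(2.174 − 0.1527) = 0.2582; intercept = 0.7194 − 0.2582×2.174 = 0.1582.
Vmax = 1/intercept = 6.32 nmol·min⁻¹; Km = slope × Vmax = 0.2582 × 6.32 = 1.63 μM.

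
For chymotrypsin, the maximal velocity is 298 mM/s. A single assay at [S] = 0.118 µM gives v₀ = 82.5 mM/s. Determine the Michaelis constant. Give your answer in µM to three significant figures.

0.308 µM

From v = Vmax[S]/(Km+[S]), Km = [S](Vmax − v)/v.
Km = 0.118 × (298 − 82.5) / 82.5 = 25.43/82.5 = 0.308 µM.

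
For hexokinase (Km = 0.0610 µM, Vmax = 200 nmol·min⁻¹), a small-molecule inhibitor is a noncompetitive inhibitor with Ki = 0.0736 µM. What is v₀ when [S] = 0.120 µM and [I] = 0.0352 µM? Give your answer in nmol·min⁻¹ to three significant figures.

With α = 1 + [I]/Ki = 1 + 0.0352/0.0736 = 1.478, the noncompetitive rate law is v = (Vmax/α)·[S] / (Km + [S]).
v = (200/1.478)×0.120 / (0.0610 + 0.120) = 16.24/0.1810 = 89.7 nmol·min⁻¹.

89.7 nmol·min⁻¹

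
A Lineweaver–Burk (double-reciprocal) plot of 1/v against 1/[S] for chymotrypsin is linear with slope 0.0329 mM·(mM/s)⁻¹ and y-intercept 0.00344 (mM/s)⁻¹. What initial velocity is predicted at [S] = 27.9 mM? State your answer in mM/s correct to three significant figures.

The y-intercept is 1/Vmax, so Vmax = 1/0.00344 = 291 mM/s.
The slope is Km/Vmax, so Km = 0.0329 × 291 = 9.56 mM.
Then v = 291 × 27.9/(9.56 + 27.9) = 216 mM/s.

216 mM/s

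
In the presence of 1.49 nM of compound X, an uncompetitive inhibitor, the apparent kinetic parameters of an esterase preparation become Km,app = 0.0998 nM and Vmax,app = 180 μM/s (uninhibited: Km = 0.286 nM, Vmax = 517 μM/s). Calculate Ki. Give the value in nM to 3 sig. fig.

Uncompetitive: Vmax,app = Vmax/α (and Km,app = Km/α) with α = 1 + [I]/Ki.
α = Vmax/Vmax,app = 517/180 = 2.872.
Ki = [I]/(α − 1) = 1.49/1.872 = 0.796 nM.

0.796 nM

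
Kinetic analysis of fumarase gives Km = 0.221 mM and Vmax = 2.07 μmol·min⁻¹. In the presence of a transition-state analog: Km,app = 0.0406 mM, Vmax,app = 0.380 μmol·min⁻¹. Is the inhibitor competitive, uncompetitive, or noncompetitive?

uncompetitive

Both Km and Vmax decrease by the same factor (~5.45-fold) — characteristic of uncompetitive inhibition.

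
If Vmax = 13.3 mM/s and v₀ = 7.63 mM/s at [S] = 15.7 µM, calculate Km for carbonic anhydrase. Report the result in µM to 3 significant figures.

From v = Vmax[S]/(Km+[S]), Km = [S](Vmax − v)/v.
Km = 15.7 × (13.3 − 7.63) / 7.63 = 89.02/7.63 = 11.7 µM.

11.7 µM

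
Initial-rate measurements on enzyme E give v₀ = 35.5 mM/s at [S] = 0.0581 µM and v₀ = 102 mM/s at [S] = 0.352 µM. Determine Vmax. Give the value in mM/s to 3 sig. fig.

From v = Vmax[S]/(Km+[S]), each point gives Vmax = v(Km+[S])/[S].
Equating: 35.5(Km+0.0581)/0.0581 = 102(Km+0.352)/0.352.
611.0·Km + 35.5 = 289.8·Km + 102, so (611.0 − 289.8)·Km = 102 − 35.5.
Km = 66.50/321.2 = 0.207 µM; then Vmax = 35.5(0.207+0.0581)/0.0581 = 162 mM/s.

162 mM/s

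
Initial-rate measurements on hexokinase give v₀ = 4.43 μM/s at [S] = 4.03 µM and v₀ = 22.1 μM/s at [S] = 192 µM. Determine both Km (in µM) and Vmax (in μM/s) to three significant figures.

Km = 18.0 µM; Vmax = 24.2 μM/s

From v = Vmax[S]/(Km+[S]), each point gives Vmax = v(Km+[S])/[S].
Equating: 4.43(Km+4.03)/4.03 = 22.1(Km+192)/192.
1.099·Km + 4.43 = 0.1151·Km + 22.1, so (1.099 − 0.1151)·Km = 22.1 − 4.43.
Km = 17.67/0.9842 = 18.0 µM; then Vmax = 4.43(18.0+4.03)/4.03 = 24.2 μM/s.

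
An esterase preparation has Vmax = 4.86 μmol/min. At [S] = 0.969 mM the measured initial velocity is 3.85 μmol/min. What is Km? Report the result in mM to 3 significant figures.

v/Vmax = 3.85/4.86 = 0.7922 = [S]/(Km+[S]).
So Km + [S] = [S]/0.7922 = 1.223 mM, giving Km = 1.223 − 0.969 = 0.254 mM.

0.254 mM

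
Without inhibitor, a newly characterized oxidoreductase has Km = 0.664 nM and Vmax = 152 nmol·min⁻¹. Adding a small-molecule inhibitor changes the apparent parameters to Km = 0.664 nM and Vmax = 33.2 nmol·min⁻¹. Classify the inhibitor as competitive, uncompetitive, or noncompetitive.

Vmax decreases (152 → 33.2 nmol·min⁻¹) while Km is unchanged — pure noncompetitive inhibition.

noncompetitive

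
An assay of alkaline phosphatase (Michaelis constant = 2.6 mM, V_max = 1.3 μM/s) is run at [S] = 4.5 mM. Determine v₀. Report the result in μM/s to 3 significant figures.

0.824 μM/s

[S]/(Km+[S]) = 4.5/7.100 = 0.6338, the fractional saturation.
v = 0.6338 × Vmax = 0.6338 × 1.3 = 0.824 μM/s.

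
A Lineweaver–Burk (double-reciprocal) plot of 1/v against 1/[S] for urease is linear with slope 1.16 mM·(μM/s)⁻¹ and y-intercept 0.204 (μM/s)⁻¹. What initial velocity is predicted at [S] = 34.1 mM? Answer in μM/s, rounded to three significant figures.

4.20 μM/s

The y-intercept is 1/Vmax, so Vmax = 1/0.204 = 4.90 μM/s.
The slope is Km/Vmax, so Km = 1.16 × 4.90 = 5.69 mM.
Then v = 4.90 × 34.1/(5.69 + 34.1) = 4.20 μM/s.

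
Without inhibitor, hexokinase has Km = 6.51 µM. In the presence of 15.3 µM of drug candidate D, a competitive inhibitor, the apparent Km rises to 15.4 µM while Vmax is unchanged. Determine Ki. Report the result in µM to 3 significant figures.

11.2 µM

Competitive: Km,app = α·Km with α = 1 + [I]/Ki.
α = Km,app/Km = 15.4/6.51 = 2.366.
Ki = [I]/(α − 1) = 15.3/1.366 = 11.2 µM.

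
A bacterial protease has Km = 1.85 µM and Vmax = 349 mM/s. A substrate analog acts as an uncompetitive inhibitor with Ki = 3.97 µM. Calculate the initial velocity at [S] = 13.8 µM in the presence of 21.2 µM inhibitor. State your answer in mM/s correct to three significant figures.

53.9 mM/s

With α = 1 + [I]/Ki = 1 + 21.2/3.97 = 6.340, the uncompetitive rate law is v = (Vmax/α)·[S] / (Km/α + [S]).
v = (349/6.340)×13.8 / (1.85/6.340 + 13.8) = 759.6/14.09 = 53.9 mM/s.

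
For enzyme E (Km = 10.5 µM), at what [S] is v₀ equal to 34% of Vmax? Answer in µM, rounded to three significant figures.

5.41 µM

v/Vmax = [S]/(Km+[S]) = 0.34, so [S] = Km·0.34/(1 − 0.34) = 10.5 × 0.5152.
[S] = 5.41 µM.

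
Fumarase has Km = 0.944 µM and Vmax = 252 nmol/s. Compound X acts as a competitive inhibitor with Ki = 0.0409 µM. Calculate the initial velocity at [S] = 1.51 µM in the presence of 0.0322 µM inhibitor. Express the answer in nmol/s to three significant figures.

With α = 1 + [I]/Ki = 1 + 0.0322/0.0409 = 1.787, the competitive rate law is v = Vmax[S] / (αKm + [S]).
v = 252×1.51 / (1.787×0.944 + 1.51) = 380.5/3.197 = 119 nmol/s.

119 nmol/s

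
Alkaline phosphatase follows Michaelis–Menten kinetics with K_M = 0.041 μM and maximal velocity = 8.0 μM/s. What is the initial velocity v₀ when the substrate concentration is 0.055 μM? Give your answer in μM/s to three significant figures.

[S]/(Km+[S]) = 0.055/0.09600 = 0.5729, the fractional saturation.
v = 0.5729 × Vmax = 0.5729 × 8.0 = 4.58 μM/s.

4.58 μM/s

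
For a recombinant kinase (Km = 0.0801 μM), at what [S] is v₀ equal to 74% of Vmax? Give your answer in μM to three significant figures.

v/Vmax = [S]/(Km+[S]) = 0.74, so [S] = Km·0.74/(1 − 0.74) = 0.0801 × 2.846.
[S] = 0.228 μM.

0.228 μM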